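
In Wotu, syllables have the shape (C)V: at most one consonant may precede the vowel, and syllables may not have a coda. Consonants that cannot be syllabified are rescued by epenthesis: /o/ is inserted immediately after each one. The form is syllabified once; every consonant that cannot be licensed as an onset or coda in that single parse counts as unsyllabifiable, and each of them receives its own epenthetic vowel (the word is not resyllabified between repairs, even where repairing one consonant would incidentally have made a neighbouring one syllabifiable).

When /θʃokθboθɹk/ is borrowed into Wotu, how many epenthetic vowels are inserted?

6

The unsyllabifiable consonants are /θ/, /k/, /θ/, /θ/, /ɹ/, /k/; each receives one epenthetic vowel.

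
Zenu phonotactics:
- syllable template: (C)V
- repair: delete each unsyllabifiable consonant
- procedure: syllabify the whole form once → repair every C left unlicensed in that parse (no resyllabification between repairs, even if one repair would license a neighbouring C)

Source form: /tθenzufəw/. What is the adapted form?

The consonants /t/, /n/, /w/ cannot be parsed into a legal (C)V syllable (no codas are permitted; onsets are limited to one consonant).
Deleting the stranded consonants removes /t/, /n/, /w/.

θezufə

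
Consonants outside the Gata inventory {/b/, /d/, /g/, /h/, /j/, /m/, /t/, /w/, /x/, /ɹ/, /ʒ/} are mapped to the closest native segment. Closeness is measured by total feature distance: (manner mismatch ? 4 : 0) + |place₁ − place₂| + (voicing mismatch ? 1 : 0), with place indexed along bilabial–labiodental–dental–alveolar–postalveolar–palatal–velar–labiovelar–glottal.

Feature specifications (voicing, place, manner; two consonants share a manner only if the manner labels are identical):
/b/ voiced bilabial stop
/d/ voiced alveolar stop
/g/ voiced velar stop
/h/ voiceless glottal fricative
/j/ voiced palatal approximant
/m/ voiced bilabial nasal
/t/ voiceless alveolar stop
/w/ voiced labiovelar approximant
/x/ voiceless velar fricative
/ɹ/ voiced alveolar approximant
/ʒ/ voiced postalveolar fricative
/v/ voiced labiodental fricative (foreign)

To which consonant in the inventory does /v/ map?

/ʒ/ is closest: same manner (fricative), place distance 3 (labiodental→postalveolar), same voicing; total 3. Next closest is /b/ at distance 5.

ʒ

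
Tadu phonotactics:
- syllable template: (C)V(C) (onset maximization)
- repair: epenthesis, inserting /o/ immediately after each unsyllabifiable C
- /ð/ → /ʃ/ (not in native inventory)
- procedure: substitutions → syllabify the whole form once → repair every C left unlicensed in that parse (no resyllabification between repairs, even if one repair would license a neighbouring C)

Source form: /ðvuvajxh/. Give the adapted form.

ʃovuvajxoho

Substitution: /ð/ → /ʃ/, giving /ʃvuvajxh/.
The consonants /ʃ/, /x/, /h/ cannot be parsed into a legal (C)V(C) syllable (at most one coda consonant is licensed; onsets are limited to one consonant).
Epenthesis after each stranded consonant: /ʃ/ → /ʃo/, /x/ → /xo/, /h/ → /ho/.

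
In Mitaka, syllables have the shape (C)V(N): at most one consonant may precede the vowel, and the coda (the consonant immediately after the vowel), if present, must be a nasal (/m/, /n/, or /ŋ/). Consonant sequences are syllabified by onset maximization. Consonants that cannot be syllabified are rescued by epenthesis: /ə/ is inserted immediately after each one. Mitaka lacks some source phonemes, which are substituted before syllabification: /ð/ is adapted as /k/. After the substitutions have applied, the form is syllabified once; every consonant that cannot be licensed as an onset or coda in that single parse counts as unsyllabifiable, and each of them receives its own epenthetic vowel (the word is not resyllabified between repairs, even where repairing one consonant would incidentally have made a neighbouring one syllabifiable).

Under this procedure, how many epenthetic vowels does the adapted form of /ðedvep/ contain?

After substitution the input is /kedvep/.
The unsyllabifiable consonants are /d/, /p/; each receives one epenthetic vowel.

2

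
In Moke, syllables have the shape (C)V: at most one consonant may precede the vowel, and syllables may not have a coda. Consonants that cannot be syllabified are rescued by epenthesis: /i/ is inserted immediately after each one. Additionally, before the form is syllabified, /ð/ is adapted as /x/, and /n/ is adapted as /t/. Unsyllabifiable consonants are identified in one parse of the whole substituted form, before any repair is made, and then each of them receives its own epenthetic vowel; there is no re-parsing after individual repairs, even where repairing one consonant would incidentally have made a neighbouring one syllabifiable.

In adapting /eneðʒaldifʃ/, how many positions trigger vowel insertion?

After substitution the input is /etexʒaldifʃ/.
The unsyllabifiable consonants are /x/, /l/, /f/, /ʃ/; each receives one epenthetic vowel.

4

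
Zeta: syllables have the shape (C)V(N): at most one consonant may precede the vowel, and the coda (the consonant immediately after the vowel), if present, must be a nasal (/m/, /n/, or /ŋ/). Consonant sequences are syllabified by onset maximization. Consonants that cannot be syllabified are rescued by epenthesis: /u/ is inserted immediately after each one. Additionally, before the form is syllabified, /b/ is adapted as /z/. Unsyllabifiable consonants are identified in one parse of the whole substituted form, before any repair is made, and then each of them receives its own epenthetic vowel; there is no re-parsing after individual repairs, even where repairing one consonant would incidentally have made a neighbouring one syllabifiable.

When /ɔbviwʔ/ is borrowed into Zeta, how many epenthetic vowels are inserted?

After substitution the input is /ɔzviwʔ/.
The unsyllabifiable consonants are /z/, /w/, /ʔ/; each receives one epenthetic vowel.

3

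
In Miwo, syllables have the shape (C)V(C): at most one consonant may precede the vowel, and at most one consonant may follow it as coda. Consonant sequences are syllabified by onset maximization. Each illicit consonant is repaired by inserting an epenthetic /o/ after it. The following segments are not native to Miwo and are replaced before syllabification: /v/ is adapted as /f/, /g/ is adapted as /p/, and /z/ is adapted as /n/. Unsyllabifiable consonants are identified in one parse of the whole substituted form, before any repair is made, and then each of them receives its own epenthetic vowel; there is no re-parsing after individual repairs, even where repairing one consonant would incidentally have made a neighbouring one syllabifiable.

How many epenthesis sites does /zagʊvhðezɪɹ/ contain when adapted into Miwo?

1

After substitution the input is /napʊfhðenɪɹ/.
The unsyllabifiable consonants are /h/; each receives one epenthetic vowel.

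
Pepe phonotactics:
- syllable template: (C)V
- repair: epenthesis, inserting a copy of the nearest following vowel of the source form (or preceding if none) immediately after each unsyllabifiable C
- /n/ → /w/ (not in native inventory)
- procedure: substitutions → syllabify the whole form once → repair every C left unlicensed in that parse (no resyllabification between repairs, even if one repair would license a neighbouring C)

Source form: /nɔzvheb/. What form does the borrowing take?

Substitution: /n/ → /w/, giving /wɔzvheb/.
Under (C)V, the unsyllabifiable consonants are /z/, /v/, /b/ (no codas are permitted; onsets are limited to one consonant).
Epenthesis after each stranded consonant: /z/ → /ze/, /v/ → /ve/, /b/ → /be/.

wɔzevehebe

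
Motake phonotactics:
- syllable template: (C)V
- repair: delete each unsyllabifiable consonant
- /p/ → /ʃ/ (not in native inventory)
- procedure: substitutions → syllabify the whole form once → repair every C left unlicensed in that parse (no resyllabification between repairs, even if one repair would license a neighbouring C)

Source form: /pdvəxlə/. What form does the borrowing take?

Substitution: /p/ → /ʃ/, giving /ʃdvəxlə/.
The consonants /ʃ/, /d/, /x/ cannot be parsed into a legal (C)V syllable (no codas are permitted; onsets are limited to one consonant).
Deleting the stranded consonants removes /ʃ/, /d/, /x/.

vələ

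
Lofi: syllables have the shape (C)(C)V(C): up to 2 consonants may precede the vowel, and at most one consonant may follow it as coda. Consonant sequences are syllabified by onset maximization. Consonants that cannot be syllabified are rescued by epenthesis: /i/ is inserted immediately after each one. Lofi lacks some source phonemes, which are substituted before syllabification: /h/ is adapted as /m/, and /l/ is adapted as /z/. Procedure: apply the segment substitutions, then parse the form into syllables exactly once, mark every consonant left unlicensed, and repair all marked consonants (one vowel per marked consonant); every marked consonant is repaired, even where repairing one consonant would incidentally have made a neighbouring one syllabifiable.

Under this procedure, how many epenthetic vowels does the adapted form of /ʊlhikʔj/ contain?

After substitution the input is /ʊzmikʔj/.
The unsyllabifiable consonants are /ʔ/, /j/; each receives one epenthetic vowel.

2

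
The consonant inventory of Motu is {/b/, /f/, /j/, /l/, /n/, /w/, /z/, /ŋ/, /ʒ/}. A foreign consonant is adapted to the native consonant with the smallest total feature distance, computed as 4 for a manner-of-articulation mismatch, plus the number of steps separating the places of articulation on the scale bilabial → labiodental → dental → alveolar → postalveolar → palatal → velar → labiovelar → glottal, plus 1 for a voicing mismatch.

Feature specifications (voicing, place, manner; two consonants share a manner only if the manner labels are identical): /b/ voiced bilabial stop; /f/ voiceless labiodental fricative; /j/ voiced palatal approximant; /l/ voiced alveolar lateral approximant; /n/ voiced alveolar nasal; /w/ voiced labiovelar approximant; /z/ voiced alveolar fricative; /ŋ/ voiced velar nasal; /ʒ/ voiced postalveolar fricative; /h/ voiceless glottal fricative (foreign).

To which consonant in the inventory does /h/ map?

ʒ

/ʒ/ is closest: same manner (fricative), place distance 4 (glottal→postalveolar), voicing differs (+1); total 5. Next closest is /w/ at distance 6.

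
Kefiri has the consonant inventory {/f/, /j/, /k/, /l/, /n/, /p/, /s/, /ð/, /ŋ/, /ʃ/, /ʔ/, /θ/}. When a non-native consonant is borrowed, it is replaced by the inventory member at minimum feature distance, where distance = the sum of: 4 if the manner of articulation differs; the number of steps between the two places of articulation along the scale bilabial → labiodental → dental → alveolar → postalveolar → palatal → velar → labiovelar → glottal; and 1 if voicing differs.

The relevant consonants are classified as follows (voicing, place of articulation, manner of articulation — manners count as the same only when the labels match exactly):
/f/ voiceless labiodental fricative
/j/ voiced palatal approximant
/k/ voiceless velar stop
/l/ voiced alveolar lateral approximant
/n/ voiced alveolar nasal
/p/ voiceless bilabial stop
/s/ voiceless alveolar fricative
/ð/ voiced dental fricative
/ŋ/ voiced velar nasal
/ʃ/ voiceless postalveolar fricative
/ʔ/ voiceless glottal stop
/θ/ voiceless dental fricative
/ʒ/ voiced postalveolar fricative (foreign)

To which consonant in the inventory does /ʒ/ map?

ʃ

/ʃ/ is closest: same manner (fricative), place distance 0 (postalveolar→postalveolar), voicing differs (+1); total 1. Next closest is /s/ at distance 2.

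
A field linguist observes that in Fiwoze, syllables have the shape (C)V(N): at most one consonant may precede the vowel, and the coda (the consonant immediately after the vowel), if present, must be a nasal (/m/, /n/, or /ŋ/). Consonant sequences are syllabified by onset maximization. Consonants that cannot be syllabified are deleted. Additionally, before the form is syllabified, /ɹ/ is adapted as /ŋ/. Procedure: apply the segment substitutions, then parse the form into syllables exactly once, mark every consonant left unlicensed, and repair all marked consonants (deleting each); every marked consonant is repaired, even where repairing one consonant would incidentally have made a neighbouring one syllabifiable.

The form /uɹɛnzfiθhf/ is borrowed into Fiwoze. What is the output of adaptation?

Substitution: /ɹ/ → /ŋ/, giving /uŋɛnzfiθhf/.
Under (C)V(N), the unsyllabifiable consonants are /z/, /θ/, /h/, /f/ (only a nasal (/m/, /n/, or /ŋ/) is licensed in coda position; onsets are limited to one consonant).
Each unlicensed consonant is deleted: /z/, /θ/, /h/, /f/.

uŋɛnfi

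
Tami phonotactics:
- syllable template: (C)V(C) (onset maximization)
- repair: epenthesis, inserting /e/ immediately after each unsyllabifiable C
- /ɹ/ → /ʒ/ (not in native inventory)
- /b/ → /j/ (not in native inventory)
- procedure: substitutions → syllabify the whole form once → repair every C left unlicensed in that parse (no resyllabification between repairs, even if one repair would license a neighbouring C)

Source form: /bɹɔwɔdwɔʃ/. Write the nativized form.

Substitution: /b/ → /j/, /ɹ/ → /ʒ/, giving /jʒɔwɔdwɔʃ/.
The consonants /j/ cannot be parsed into a legal (C)V(C) syllable (at most one coda consonant is licensed; onsets are limited to one consonant).
Epenthesis after each stranded consonant: /j/ → /je/.

jeʒɔwɔdwɔʃ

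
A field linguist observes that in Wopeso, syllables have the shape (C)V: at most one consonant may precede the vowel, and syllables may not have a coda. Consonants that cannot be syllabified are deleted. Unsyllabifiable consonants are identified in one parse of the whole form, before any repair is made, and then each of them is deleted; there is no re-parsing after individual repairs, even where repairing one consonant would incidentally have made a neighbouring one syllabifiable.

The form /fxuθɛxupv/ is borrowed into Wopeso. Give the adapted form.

Under (C)V, the unsyllabifiable consonants are /f/, /p/, /v/ (no codas are permitted; onsets are limited to one consonant).
Each unlicensed consonant is deleted: /f/, /p/, /v/.

xuθɛxu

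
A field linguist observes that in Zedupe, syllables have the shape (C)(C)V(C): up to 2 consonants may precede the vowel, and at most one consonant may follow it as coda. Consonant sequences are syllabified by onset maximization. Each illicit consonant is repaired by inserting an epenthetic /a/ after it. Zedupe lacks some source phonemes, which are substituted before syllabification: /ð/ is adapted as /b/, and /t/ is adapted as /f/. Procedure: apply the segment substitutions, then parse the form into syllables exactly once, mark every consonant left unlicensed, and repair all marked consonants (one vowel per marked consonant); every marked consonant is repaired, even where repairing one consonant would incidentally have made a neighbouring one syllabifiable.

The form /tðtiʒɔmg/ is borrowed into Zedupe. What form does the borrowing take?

Substitution: /t/ → /f/, /ð/ → /b/, giving /fbfiʒɔmg/.
Syllabifying with onset maximization leaves /f/, /g/ stranded (at most one coda consonant is licensed; onsets may contain at most 2 consonants).
Epenthesis after each stranded consonant: /f/ → /fa/, /g/ → /ga/.

fabfiʒɔmga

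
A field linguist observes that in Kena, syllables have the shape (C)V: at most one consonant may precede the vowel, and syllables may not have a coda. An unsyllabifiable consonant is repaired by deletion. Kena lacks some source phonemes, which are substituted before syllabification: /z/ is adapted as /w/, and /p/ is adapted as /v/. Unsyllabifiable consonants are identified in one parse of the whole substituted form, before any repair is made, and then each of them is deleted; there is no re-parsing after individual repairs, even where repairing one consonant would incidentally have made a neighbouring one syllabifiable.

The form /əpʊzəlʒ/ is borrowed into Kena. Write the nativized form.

Substitution: /p/ → /v/, /z/ → /w/, giving /əvʊwəlʒ/.
The consonants /l/, /ʒ/ cannot be parsed into a legal (C)V syllable (no codas are permitted; onsets are limited to one consonant).
Deletion applies to /l/, /ʒ/.

əvʊwə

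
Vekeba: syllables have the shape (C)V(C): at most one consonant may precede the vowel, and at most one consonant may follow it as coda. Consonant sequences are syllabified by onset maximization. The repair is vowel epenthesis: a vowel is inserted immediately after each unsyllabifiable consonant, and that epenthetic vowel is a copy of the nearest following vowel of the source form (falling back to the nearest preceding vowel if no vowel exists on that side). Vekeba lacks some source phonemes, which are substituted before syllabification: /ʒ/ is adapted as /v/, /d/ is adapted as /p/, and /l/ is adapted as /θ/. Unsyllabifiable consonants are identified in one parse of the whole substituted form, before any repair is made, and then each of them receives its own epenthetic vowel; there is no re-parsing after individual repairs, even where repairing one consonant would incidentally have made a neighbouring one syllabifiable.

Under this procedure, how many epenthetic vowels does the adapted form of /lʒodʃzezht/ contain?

4

After substitution the input is /θvopʃzezht/.
The unsyllabifiable consonants are /θ/, /ʃ/, /h/, /t/; each receives one epenthetic vowel.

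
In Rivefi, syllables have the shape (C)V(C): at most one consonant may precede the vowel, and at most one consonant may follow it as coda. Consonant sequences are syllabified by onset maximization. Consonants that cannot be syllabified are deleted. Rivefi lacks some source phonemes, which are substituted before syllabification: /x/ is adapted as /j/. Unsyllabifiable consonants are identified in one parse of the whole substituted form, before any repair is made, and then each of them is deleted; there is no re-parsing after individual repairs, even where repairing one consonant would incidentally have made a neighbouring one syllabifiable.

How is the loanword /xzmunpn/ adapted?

mun

Substitution: /x/ → /j/, giving /jzmunpn/.
Under (C)V(C), the unsyllabifiable consonants are /j/, /z/, /p/, /n/ (at most one coda consonant is licensed; onsets are limited to one consonant).
Each unlicensed consonant is deleted: /j/, /z/, /p/, /n/.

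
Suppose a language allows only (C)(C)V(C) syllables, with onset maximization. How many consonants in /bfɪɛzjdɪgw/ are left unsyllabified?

Under (C)(C)V(C), the unsyllabifiable consonants are /w/ (at most one coda consonant is licensed; onsets may contain at most 2 consonants).

1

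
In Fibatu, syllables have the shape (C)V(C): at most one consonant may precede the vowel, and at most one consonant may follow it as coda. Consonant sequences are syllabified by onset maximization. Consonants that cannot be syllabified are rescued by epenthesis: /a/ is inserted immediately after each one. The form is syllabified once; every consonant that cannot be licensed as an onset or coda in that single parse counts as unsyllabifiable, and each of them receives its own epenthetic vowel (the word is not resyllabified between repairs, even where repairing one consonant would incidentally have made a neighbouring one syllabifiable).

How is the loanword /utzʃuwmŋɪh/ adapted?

utzaʃuwmaŋɪh

Under (C)V(C), the unsyllabifiable consonants are /z/, /m/ (at most one coda consonant is licensed; onsets are limited to one consonant).
Inserting the epenthetic vowel yields /z/ → /za/, /m/ → /ma/.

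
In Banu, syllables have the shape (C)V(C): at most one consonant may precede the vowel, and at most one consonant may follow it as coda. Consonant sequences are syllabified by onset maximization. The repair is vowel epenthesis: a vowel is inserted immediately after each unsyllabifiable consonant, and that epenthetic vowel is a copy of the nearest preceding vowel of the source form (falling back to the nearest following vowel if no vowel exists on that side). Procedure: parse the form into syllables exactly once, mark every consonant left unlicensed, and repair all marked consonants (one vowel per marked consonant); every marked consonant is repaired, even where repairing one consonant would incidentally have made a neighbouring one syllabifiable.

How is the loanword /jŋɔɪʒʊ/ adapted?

Under (C)V(C), the unsyllabifiable consonants are /j/ (at most one coda consonant is licensed; onsets are limited to one consonant).
Epenthesis after each stranded consonant: /j/ → /jɔ/.

jɔŋɔɪʒʊ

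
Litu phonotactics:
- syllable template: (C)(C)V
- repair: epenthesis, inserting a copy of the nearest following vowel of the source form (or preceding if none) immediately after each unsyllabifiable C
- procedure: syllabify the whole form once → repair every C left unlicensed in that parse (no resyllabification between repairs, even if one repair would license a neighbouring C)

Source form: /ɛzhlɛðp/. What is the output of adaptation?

Under (C)(C)V, the unsyllabifiable consonants are /z/, /ð/, /p/ (no codas are permitted; onsets may contain at most 2 consonants).
Each unlicensed consonant becomes the onset of a new syllable: /z/ → /zɛ/, /ð/ → /ðɛ/, /p/ → /pɛ/.

ɛzɛhlɛðɛpɛ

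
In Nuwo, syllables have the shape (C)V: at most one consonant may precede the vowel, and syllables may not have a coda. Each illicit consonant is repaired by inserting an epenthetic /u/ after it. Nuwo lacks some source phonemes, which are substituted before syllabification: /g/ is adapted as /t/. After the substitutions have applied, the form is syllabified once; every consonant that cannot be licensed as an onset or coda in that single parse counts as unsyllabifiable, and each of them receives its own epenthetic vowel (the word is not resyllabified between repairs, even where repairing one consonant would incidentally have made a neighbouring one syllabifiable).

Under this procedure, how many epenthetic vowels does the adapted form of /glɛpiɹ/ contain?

2

After substitution the input is /tlɛpiɹ/.
The unsyllabifiable consonants are /t/, /ɹ/; each receives one epenthetic vowel.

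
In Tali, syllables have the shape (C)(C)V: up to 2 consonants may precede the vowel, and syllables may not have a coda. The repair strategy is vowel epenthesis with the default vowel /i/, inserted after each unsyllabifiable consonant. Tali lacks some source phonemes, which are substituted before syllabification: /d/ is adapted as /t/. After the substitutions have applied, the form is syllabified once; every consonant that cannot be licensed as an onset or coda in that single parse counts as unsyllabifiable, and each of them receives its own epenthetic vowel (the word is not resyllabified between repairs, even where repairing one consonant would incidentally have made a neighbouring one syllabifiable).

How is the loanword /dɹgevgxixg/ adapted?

tiɹgevigxixigi

Substitution: /d/ → /t/, giving /tɹgevgxixg/.
The consonants /t/, /v/, /x/, /g/ cannot be parsed into a legal (C)(C)V syllable (no codas are permitted; onsets may contain at most 2 consonants).
Each unlicensed consonant becomes the onset of a new syllable: /t/ → /ti/, /v/ → /vi/, /x/ → /xi/, /g/ → /gi/.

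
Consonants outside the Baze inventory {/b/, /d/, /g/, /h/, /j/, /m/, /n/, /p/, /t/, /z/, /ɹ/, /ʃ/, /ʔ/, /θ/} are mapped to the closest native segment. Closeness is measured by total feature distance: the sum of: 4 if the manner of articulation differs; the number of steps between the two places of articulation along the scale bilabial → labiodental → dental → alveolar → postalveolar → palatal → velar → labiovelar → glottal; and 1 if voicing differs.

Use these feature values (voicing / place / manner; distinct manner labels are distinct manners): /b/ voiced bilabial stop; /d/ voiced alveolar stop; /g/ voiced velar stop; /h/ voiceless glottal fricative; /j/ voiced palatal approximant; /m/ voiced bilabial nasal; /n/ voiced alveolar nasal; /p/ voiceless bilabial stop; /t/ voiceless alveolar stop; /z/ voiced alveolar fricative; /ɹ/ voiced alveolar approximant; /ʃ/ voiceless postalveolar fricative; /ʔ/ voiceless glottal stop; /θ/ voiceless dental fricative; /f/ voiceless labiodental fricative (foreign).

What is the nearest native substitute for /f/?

θ

/θ/ is closest: same manner (fricative), place distance 1 (labiodental→dental), same voicing; total 1. Next closest is /z/ at distance 3.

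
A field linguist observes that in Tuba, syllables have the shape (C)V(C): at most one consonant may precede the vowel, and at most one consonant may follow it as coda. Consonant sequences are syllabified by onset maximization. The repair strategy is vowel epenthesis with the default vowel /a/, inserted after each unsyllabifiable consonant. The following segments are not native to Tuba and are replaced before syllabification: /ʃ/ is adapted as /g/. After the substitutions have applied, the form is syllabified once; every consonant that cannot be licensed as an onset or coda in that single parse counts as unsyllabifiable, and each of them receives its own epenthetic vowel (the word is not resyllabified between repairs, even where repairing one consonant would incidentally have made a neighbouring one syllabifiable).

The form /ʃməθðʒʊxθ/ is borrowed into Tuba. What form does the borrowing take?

Substitution: /ʃ/ → /g/, giving /gməθðʒʊxθ/.
Under (C)V(C), the unsyllabifiable consonants are /g/, /ð/, /θ/ (at most one coda consonant is licensed; onsets are limited to one consonant).
Each unlicensed consonant becomes the onset of a new syllable: /g/ → /ga/, /ð/ → /ða/, /θ/ → /θa/.

gaməθðaʒʊxθa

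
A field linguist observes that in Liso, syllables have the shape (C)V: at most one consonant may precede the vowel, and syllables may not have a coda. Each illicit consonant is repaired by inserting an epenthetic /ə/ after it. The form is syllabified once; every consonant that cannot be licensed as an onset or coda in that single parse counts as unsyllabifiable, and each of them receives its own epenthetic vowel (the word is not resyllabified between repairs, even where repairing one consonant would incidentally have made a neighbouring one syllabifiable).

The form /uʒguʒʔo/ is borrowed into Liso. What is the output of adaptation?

Syllabifying with onset maximization leaves /ʒ/, /ʒ/ stranded (no codas are permitted; onsets are limited to one consonant).
Inserting the epenthetic vowel yields /ʒ/ → /ʒə/, /ʒ/ → /ʒə/.

uʒəguʒəʔo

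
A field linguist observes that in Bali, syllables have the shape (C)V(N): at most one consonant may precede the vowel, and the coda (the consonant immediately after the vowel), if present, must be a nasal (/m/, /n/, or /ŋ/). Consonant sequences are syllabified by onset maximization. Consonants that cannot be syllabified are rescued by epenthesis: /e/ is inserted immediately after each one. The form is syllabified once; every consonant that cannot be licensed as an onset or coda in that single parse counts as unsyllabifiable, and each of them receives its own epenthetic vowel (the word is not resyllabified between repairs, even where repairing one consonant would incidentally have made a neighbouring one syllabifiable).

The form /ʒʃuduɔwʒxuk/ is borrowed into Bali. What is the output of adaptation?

Under (C)V(N), the unsyllabifiable consonants are /ʒ/, /w/, /ʒ/, /k/ (only a nasal (/m/, /n/, or /ŋ/) is licensed in coda position; onsets are limited to one consonant).
Each unlicensed consonant becomes the onset of a new syllable: /ʒ/ → /ʒe/, /w/ → /we/, /ʒ/ → /ʒe/, /k/ → /ke/.

ʒeʃuduɔweʒexuke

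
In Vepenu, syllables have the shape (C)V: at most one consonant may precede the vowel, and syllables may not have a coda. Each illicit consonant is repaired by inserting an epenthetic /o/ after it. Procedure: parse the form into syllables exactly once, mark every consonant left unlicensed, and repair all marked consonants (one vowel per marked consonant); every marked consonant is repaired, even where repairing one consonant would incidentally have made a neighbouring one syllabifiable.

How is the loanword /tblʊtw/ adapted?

tobolʊtowo

Syllabifying with onset maximization leaves /t/, /b/, /t/, /w/ stranded (no codas are permitted; onsets are limited to one consonant).
Inserting the epenthetic vowel yields /t/ → /to/, /b/ → /bo/, /t/ → /to/, /w/ → /wo/.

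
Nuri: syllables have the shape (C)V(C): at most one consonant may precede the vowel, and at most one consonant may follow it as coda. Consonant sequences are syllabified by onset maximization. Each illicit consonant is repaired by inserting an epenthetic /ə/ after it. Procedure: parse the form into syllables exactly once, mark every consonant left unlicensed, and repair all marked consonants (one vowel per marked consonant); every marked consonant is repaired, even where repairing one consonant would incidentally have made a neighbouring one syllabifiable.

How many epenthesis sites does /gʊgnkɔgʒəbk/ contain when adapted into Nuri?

2

The unsyllabifiable consonants are /n/, /k/; each receives one epenthetic vowel.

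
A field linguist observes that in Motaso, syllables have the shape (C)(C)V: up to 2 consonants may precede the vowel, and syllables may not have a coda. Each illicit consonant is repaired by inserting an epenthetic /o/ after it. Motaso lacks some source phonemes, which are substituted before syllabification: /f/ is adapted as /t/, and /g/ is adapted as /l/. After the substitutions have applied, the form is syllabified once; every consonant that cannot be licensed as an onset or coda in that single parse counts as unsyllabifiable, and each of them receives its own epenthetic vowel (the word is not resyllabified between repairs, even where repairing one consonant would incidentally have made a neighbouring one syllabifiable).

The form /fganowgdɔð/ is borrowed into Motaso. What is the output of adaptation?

tlanowoldɔðo

Substitution: /f/ → /t/, /g/ → /l/, giving /tlanowldɔð/.
The consonants /w/, /ð/ cannot be parsed into a legal (C)(C)V syllable (no codas are permitted; onsets may contain at most 2 consonants).
Inserting the epenthetic vowel yields /w/ → /wo/, /ð/ → /ðo/.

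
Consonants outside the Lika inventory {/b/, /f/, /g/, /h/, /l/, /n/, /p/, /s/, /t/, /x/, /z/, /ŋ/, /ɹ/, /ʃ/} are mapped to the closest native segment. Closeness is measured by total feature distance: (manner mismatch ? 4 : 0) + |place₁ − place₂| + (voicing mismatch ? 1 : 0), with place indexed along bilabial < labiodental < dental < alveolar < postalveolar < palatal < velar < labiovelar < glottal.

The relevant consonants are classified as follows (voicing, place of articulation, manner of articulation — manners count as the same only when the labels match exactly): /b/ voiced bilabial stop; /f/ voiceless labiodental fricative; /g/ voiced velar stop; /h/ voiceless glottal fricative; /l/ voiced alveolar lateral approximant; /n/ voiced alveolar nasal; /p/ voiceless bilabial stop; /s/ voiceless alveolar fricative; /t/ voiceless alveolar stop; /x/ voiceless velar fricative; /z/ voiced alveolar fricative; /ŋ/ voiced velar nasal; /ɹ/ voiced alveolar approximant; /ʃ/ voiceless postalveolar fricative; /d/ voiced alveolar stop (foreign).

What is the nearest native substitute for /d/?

/t/ is closest: same manner (stop), place distance 0 (alveolar→alveolar), voicing differs (+1); total 1. Next closest is /b/ at distance 3.

t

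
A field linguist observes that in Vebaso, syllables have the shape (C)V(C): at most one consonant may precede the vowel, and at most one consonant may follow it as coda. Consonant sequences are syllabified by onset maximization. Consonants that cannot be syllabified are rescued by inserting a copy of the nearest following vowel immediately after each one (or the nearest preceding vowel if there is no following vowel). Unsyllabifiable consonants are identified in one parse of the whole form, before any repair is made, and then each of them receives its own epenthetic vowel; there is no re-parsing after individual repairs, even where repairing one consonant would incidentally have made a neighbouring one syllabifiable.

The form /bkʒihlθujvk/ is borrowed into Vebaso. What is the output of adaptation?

bikiʒihluθujvuku

The consonants /b/, /k/, /l/, /v/, /k/ cannot be parsed into a legal (C)V(C) syllable (at most one coda consonant is licensed; onsets are limited to one consonant).
Each unlicensed consonant becomes the onset of a new syllable: /b/ → /bi/, /k/ → /ki/, /l/ → /lu/, /v/ → /vu/, /k/ → /ku/.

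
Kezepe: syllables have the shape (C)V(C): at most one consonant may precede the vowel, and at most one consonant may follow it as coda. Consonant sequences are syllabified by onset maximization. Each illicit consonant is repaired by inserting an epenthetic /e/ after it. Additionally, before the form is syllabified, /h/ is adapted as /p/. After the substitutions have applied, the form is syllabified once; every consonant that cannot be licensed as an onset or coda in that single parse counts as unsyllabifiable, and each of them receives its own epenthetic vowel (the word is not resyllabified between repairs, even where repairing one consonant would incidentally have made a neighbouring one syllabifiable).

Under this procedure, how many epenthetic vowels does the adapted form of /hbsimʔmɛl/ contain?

After substitution the input is /pbsimʔmɛl/.
The unsyllabifiable consonants are /p/, /b/, /ʔ/; each receives one epenthetic vowel.

3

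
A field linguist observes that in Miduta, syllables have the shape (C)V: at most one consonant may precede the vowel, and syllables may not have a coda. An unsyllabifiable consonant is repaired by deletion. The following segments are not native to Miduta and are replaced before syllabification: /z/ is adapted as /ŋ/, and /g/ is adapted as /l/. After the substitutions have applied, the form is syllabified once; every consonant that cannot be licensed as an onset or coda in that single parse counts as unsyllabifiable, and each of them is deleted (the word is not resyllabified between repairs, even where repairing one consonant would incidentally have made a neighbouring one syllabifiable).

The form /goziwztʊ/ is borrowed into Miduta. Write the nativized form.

loŋitʊ

Substitution: /g/ → /l/, /z/ → /ŋ/, giving /loŋiwŋtʊ/.
The consonants /w/, /ŋ/ cannot be parsed into a legal (C)V syllable (no codas are permitted; onsets are limited to one consonant).
Deleting the stranded consonants removes /w/, /ŋ/.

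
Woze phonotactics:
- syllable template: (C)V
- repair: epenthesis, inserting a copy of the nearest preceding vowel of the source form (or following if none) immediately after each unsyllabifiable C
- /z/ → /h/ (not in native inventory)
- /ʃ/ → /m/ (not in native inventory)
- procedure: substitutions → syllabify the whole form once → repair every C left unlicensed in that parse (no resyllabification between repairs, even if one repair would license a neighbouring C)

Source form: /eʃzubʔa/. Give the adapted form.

Substitution: /ʃ/ → /m/, /z/ → /h/, giving /emhubʔa/.
The consonants /m/, /b/ cannot be parsed into a legal (C)V syllable (no codas are permitted; onsets are limited to one consonant).
Epenthesis after each stranded consonant: /m/ → /me/, /b/ → /bu/.

emehubuʔa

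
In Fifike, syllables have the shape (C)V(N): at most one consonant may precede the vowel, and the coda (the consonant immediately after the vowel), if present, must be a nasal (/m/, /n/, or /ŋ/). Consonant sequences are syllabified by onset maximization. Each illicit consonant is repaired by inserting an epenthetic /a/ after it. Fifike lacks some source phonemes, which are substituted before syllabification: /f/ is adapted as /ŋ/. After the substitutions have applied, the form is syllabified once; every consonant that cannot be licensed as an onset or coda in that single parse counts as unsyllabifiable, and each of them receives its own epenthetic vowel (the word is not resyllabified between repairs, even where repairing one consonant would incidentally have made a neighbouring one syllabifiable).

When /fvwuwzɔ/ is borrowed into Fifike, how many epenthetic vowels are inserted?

3

After substitution the input is /ŋvwuwzɔ/.
The unsyllabifiable consonants are /ŋ/, /v/, /w/; each receives one epenthetic vowel.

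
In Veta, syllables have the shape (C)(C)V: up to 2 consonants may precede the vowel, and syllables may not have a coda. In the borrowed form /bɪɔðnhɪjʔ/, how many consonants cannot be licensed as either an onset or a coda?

3

The consonants /ð/, /j/, /ʔ/ cannot be parsed into a legal (C)(C)V syllable (no codas are permitted; onsets may contain at most 2 consonants).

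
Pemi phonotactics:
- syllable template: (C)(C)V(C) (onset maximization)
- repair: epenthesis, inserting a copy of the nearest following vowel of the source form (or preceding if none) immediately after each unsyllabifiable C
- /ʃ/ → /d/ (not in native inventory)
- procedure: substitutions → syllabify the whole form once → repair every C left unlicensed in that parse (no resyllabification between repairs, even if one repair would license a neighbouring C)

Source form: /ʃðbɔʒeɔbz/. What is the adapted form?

dɔðbɔʒeɔbzɔ

Substitution: /ʃ/ → /d/, giving /dðbɔʒeɔbz/.
Syllabifying with onset maximization leaves /d/, /z/ stranded (at most one coda consonant is licensed; onsets may contain at most 2 consonants).
Each unlicensed consonant becomes the onset of a new syllable: /d/ → /dɔ/, /z/ → /zɔ/.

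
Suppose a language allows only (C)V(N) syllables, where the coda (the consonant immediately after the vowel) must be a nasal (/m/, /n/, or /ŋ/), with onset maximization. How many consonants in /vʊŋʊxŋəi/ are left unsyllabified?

1

Syllabifying with onset maximization leaves /x/ stranded (only a nasal (/m/, /n/, or /ŋ/) is licensed in coda position; onsets are limited to one consonant).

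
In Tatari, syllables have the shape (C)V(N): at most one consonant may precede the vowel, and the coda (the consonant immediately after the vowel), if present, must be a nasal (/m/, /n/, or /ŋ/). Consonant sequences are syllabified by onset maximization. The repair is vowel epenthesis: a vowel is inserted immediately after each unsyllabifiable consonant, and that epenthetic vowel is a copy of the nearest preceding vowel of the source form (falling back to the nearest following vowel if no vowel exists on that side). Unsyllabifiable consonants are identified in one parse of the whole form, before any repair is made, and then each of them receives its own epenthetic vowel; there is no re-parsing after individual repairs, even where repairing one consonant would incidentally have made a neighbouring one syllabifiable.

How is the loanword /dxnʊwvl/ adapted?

Under (C)V(N), the unsyllabifiable consonants are /d/, /x/, /w/, /v/, /l/ (only a nasal (/m/, /n/, or /ŋ/) is licensed in coda position; onsets are limited to one consonant).
Inserting the epenthetic vowel yields /d/ → /dʊ/, /x/ → /xʊ/, /w/ → /wʊ/, /v/ → /vʊ/, /l/ → /lʊ/.

dʊxʊnʊwʊvʊlʊ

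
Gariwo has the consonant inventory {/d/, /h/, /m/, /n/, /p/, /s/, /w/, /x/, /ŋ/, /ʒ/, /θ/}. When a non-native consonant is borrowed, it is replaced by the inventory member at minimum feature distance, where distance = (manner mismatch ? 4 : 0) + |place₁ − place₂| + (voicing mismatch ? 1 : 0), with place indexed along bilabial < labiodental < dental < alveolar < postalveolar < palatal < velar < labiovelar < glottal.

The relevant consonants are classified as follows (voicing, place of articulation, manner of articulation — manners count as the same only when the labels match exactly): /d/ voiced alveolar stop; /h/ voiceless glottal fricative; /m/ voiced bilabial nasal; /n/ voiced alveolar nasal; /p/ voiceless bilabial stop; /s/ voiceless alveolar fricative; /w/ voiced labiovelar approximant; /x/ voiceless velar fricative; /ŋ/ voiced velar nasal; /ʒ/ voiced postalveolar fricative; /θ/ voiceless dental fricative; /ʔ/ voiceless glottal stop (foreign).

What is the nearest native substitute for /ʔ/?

/h/ is closest: manner differs (stop→fricative, +4), place distance 0 (glottal→glottal), same voicing; total 4. Next closest is /d/ at distance 6.

h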